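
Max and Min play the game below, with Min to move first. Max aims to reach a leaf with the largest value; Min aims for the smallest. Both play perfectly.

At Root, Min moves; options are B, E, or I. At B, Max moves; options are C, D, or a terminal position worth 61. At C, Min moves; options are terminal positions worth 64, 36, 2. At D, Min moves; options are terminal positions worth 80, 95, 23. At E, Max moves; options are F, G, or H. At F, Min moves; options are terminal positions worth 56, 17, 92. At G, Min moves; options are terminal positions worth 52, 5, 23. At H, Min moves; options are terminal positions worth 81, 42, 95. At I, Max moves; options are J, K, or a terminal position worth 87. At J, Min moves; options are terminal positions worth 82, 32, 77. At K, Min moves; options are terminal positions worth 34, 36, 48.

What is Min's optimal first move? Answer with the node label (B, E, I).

C (Min): min(64, 36, 2) = 2
D (Min): min(80, 95, 23) = 23
B (Max): max(2, 23, 61) = 61
F (Min): min(56, 17, 92) = 17
G (Min): min(52, 5, 23) = 5
H (Min): min(81, 42, 95) = 42
E (Max): max(17, 5, 42) = 42
J (Min): min(82, 32, 77) = 32
K (Min): min(34, 36, 48) = 34
I (Max): max(32, 34, 87) = 87
Root (Min): min(61, 42, 87) = 42
Min picks the child with the lowest value: E (value 42).

E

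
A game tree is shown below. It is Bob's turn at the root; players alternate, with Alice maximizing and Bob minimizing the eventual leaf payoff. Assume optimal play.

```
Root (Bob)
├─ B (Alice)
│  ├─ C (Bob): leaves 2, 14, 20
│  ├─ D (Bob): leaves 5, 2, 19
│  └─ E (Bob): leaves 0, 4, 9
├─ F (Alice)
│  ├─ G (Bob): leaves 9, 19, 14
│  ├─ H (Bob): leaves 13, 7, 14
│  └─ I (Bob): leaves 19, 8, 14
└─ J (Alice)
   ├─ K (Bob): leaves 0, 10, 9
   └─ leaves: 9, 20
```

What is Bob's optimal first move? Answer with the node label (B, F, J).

B

C (Bob): min(2, 14, 20) = 2
D (Bob): min(5, 2, 19) = 2
E (Bob): min(0, 4, 9) = 0
B (Alice): max(2, 2, 0) = 2
G (Bob): min(9, 19, 14) = 9
H (Bob): min(13, 7, 14) = 7
I (Bob): min(19, 8, 14) = 8
F (Alice): max(9, 7, 8) = 9
K (Bob): min(0, 10, 9) = 0
J (Alice): max(0, 9, 20) = 20
Root (Bob): min(2, 9, 20) = 2
Bob picks the child with the lowest value: B (value 2).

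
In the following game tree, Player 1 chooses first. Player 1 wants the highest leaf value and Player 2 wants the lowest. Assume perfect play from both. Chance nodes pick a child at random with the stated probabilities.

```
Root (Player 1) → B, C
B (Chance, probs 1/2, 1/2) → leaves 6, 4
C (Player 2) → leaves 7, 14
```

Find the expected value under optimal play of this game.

B (Chance): 1/2·6 + 1/2·4 = 5
C (Player 2): min(7, 14) = 7
Root (Player 1): max(5, 7) = 7

7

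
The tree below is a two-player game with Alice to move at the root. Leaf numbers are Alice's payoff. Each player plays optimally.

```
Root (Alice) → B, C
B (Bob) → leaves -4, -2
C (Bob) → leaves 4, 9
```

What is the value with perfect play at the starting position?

4

B (Bob): min(-4, -2) = -4
C (Bob): min(4, 9) = 4
Root (Alice): max(-4, 4) = 4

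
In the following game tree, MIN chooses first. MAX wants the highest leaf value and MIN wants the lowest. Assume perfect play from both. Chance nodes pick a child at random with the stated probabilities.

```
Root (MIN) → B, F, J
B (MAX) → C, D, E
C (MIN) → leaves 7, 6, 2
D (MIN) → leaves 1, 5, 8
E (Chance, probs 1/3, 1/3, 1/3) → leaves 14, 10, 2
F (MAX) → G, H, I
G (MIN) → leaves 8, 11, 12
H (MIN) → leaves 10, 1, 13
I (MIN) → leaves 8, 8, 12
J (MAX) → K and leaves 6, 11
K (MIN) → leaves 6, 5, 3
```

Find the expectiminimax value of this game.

C (MIN): min(7, 6, 2) = 2
D (MIN): min(1, 5, 8) = 1
E (Chance): 1/3·14 + 1/3·10 + 1/3·2 = 8.67
B (MAX): max(2, 1, 8.67) = 8.67
G (MIN): min(8, 11, 12) = 8
H (MIN): min(10, 1, 13) = 1
I (MIN): min(8, 8, 12) = 8
F (MAX): max(8, 1, 8) = 8
K (MIN): min(6, 5, 3) = 3
J (MAX): max(3, 6, 11) = 11
Root (MIN): min(8.67, 8, 11) = 8

8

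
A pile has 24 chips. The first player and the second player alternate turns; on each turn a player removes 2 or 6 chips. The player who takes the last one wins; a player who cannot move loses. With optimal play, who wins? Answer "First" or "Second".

W/L table (W = player to move can force a win):
i:   0  1  2  3  4  5  6  7  8  9 10 11 12 13 14 15 16 17 18 19 20 21 22 23 24
     L  L  W  W  L  L  W  W  L  L  W  W  L  L  W  W  L  L  W  W  L  L  W  W  L
Position 24 is L, so the second player wins.

Second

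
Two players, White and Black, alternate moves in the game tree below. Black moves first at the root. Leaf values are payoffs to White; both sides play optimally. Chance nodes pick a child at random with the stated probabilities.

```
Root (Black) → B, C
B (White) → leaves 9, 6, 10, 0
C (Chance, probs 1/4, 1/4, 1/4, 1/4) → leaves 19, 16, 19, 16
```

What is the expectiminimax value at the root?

B (White): max(9, 6, 10, 0) = 10
C (Chance): 1/4·19 + 1/4·16 + 1/4·19 + 1/4·16 = 17.5
Root (Black): min(10, 17.5) = 10

10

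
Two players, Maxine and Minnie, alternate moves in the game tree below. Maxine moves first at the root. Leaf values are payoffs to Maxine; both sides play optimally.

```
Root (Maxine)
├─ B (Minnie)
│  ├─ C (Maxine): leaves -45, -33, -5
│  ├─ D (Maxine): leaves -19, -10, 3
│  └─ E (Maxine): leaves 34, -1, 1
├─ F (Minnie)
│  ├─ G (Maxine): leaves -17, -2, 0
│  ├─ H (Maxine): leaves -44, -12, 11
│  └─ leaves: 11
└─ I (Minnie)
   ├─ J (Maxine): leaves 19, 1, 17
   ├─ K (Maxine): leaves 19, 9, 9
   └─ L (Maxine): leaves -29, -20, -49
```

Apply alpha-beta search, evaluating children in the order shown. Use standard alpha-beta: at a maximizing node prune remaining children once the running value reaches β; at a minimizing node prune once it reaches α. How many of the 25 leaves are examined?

C [α=-∞,β=+∞]: v=-5
D [α=-∞,β=-5]: v=3
E [α=-∞,β=-5]: v=34 after child 1 ≥ β → β-cutoff, skip 2
B [α=-∞,β=+∞]: v=-5
G [α=-5,β=+∞]: v=0
H [α=-5,β=0]: v=11
F [α=-5,β=+∞]: v=0
J [α=0,β=+∞]: v=19
K [α=0,β=19]: v=19 after child 1 ≥ β → β-cutoff, skip 2
L [α=0,β=19]: v=-20
I [α=0,β=+∞]: v=-20
Root [α=-∞,β=+∞]: v=0
Leaves evaluated: 21 of 25.

21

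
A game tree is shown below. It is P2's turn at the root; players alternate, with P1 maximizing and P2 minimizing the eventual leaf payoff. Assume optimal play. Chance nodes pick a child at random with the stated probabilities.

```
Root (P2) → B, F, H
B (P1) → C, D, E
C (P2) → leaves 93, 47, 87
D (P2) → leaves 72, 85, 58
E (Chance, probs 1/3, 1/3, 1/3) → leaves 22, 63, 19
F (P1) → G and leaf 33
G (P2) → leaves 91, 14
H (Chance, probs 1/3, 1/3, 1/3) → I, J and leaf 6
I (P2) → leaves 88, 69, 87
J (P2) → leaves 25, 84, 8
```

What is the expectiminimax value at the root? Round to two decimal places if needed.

C (P2): min(93, 47, 87) = 47
D (P2): min(72, 85, 58) = 58
E (Chance): 1/3·22 + 1/3·63 + 1/3·19 = 34.67
B (P1): max(47, 58, 34.67) = 58
G (P2): min(91, 14) = 14
F (P1): max(14, 33) = 33
I (P2): min(88, 69, 87) = 69
J (P2): min(25, 84, 8) = 8
H (Chance): 1/3·69 + 1/3·8 + 1/3·6 = 27.67
Root (P2): min(58, 33, 27.67) = 27.67

27.67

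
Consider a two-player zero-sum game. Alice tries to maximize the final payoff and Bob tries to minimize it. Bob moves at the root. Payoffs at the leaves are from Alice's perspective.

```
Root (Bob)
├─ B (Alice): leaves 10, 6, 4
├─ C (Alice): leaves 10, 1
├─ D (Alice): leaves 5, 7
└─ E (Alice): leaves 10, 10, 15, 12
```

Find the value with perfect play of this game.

7

B (Alice): max(10, 6, 4) = 10
C (Alice): max(10, 1) = 10
D (Alice): max(5, 7) = 7
E (Alice): max(10, 10, 15, 12) = 15
Root (Bob): min(10, 10, 7, 15) = 7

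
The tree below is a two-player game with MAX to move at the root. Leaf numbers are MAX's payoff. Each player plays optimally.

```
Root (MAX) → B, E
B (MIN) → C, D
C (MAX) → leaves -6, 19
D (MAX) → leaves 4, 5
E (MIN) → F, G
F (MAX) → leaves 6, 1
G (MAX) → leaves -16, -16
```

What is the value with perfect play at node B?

C: max(-6, 19) = 19
D: max(4, 5) = 5
B: min(19, 5) = 5

5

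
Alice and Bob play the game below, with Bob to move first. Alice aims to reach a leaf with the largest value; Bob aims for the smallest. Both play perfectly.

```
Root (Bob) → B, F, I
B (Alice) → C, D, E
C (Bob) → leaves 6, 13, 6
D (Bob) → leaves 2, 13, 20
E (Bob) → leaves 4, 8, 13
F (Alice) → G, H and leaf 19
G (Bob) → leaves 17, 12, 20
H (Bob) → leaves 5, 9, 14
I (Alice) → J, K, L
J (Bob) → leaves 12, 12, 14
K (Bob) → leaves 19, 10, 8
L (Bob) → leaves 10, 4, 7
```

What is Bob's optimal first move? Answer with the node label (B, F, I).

C (Bob): min(6, 13, 6) = 6
D (Bob): min(2, 13, 20) = 2
E (Bob): min(4, 8, 13) = 4
B (Alice): max(6, 2, 4) = 6
G (Bob): min(17, 12, 20) = 12
H (Bob): min(5, 9, 14) = 5
F (Alice): max(12, 5, 19) = 19
J (Bob): min(12, 12, 14) = 12
K (Bob): min(19, 10, 8) = 8
L (Bob): min(10, 4, 7) = 4
I (Alice): max(12, 8, 4) = 12
Root (Bob): min(6, 19, 12) = 6
Bob picks the child with the lowest value: B (value 6).

B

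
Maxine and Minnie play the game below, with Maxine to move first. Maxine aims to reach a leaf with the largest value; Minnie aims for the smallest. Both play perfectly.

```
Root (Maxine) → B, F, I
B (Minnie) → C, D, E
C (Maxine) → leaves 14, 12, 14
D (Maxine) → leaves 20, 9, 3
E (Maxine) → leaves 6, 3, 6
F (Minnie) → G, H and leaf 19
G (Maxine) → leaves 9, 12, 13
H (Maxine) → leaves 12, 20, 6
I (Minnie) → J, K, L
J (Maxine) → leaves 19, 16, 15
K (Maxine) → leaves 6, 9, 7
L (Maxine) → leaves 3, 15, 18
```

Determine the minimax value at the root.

C (Maxine): max(14, 12, 14) = 14
D (Maxine): max(20, 9, 3) = 20
E (Maxine): max(6, 3, 6) = 6
B (Minnie): min(14, 20, 6) = 6
G (Maxine): max(9, 12, 13) = 13
H (Maxine): max(12, 20, 6) = 20
F (Minnie): min(13, 20, 19) = 13
J (Maxine): max(19, 16, 15) = 19
K (Maxine): max(6, 9, 7) = 9
L (Maxine): max(3, 15, 18) = 18
I (Minnie): min(19, 9, 18) = 9
Root (Maxine): max(6, 13, 9) = 13

13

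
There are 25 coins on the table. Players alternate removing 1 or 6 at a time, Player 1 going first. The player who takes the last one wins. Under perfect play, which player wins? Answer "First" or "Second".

Compute winning (W) and losing (L) positions by backward induction:
i:   0  1  2  3  4  5  6  7  8  9 10 11 12 13 14 15 16 17 18 19 20 21 22 23 24 25
     L  W  L  W  L  W  W  L  W  L  W  L  W  W  L  W  L  W  L  W  W  L  W  L  W  L
Position 25 is L, so the second player wins.

Second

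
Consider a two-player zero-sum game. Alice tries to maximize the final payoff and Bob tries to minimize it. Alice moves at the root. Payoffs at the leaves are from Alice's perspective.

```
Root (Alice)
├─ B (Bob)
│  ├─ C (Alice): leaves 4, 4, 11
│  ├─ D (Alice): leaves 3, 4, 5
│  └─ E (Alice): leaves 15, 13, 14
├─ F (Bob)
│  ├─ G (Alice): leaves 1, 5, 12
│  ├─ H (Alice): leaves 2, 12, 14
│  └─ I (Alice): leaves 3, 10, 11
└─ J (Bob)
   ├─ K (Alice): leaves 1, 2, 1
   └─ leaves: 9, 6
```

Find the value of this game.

11

C (Alice): max(4, 4, 11) = 11
D (Alice): max(3, 4, 5) = 5
E (Alice): max(15, 13, 14) = 15
B (Bob): min(11, 5, 15) = 5
G (Alice): max(1, 5, 12) = 12
H (Alice): max(2, 12, 14) = 14
I (Alice): max(3, 10, 11) = 11
F (Bob): min(12, 14, 11) = 11
K (Alice): max(1, 2, 1) = 2
J (Bob): min(2, 9, 6) = 2
Root (Alice): max(5, 11, 2) = 11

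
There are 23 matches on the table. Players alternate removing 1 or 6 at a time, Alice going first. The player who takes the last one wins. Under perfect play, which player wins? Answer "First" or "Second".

Second

Compute winning (W) and losing (L) positions by backward induction:
i:   0  1  2  3  4  5  6  7  8  9 10 11 12 13 14 15 16 17 18 19 20 21 22 23
     L  W  L  W  L  W  W  L  W  L  W  L  W  W  L  W  L  W  L  W  W  L  W  L
Position 23 is L, so the second player wins.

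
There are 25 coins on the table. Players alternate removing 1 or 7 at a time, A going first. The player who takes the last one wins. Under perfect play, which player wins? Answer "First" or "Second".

Mark each pile size as W (mover wins) or L (mover loses):
i:   0  1  2  3  4  5  6  7  8  9 10 11 12 13 14 15 16 17 18 19 20 21 22 23 24 25
     L  W  L  W  L  W  L  W  L  W  L  W  L  W  L  W  L  W  L  W  L  W  L  W  L  W
Position 25 is W, so the first player wins.

First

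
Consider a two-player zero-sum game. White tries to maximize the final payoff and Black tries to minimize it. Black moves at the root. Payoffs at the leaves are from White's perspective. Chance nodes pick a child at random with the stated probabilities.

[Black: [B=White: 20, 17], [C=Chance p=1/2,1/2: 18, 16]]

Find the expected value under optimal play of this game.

17

B (White): max(20, 17) = 20
C (Chance): 1/2·18 + 1/2·16 = 17
Root (Black): min(20, 17) = 17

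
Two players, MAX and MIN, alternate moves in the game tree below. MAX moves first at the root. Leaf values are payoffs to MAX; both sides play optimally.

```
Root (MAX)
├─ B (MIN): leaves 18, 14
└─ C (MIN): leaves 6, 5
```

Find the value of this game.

14

B (MIN): min(18, 14) = 14
C (MIN): min(6, 5) = 5
Root (MAX): max(14, 5) = 14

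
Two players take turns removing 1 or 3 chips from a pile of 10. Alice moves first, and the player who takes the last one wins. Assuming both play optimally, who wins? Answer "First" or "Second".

Second

Positions where the player to move wins (W) vs loses (L):
i:   0  1  2  3  4  5  6  7  8  9 10
     L  W  L  W  L  W  L  W  L  W  L
Position 10 is L, so the second player wins.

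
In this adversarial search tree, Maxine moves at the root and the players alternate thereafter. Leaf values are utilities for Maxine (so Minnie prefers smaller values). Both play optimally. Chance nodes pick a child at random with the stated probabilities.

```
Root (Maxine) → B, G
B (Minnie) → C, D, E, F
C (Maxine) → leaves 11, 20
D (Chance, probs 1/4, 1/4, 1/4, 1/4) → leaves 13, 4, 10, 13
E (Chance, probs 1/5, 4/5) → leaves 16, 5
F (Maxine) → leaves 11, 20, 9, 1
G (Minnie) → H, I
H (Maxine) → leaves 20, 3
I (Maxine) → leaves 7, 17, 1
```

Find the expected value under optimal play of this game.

17

C (Maxine): max(11, 20) = 20
D (Chance): 1/4·13 + 1/4·4 + 1/4·10 + 1/4·13 = 10
E (Chance): 1/5·16 + 4/5·5 = 7.2
F (Maxine): max(11, 20, 9, 1) = 20
B (Minnie): min(20, 10, 7.2, 20) = 7.2
H (Maxine): max(20, 3) = 20
I (Maxine): max(7, 17, 1) = 17
G (Minnie): min(20, 17) = 17
Root (Maxine): max(7.2, 17) = 17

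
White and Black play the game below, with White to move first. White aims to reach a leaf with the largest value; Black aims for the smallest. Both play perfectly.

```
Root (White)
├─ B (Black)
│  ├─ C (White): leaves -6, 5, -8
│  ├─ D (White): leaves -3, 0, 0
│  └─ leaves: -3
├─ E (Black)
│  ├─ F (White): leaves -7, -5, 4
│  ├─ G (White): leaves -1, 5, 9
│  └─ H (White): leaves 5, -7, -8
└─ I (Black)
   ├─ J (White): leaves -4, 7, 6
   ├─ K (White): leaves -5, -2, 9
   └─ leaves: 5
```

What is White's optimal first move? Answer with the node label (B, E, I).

I

C (White): max(-6, 5, -8) = 5
D (White): max(-3, 0, 0) = 0
B (Black): min(5, 0, -3) = -3
F (White): max(-7, -5, 4) = 4
G (White): max(-1, 5, 9) = 9
H (White): max(5, -7, -8) = 5
E (Black): min(4, 9, 5) = 4
J (White): max(-4, 7, 6) = 7
K (White): max(-5, -2, 9) = 9
I (Black): min(7, 9, 5) = 5
Root (White): max(-3, 4, 5) = 5
White picks the child with the highest value: I (value 5).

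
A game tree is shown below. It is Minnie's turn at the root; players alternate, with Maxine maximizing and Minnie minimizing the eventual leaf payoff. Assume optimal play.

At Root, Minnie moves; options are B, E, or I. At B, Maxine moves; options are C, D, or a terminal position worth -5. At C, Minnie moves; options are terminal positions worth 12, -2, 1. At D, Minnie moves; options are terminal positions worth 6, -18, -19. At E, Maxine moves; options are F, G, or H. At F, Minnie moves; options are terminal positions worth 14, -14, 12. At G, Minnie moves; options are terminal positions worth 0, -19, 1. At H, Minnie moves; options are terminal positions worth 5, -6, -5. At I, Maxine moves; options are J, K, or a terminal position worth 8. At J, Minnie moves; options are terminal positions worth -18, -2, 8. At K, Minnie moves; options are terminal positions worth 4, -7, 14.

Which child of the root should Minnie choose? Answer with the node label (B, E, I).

C (Minnie): min(12, -2, 1) = -2
D (Minnie): min(6, -18, -19) = -19
B (Maxine): max(-2, -19, -5) = -2
F (Minnie): min(14, -14, 12) = -14
G (Minnie): min(0, -19, 1) = -19
H (Minnie): min(5, -6, -5) = -6
E (Maxine): max(-14, -19, -6) = -6
J (Minnie): min(-18, -2, 8) = -18
K (Minnie): min(4, -7, 14) = -7
I (Maxine): max(-18, -7, 8) = 8
Root (Minnie): min(-2, -6, 8) = -6
Minnie picks the child with the lowest value: E (value -6).

E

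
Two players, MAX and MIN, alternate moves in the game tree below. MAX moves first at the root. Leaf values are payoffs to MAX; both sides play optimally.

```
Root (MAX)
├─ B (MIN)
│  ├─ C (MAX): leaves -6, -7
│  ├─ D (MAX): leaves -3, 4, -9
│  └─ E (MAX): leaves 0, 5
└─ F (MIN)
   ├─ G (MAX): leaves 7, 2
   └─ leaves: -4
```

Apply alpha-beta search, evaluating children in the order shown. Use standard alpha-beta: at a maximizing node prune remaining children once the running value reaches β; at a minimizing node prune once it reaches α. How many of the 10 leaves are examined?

C [α=-∞,β=+∞]: v=-6
D [α=-∞,β=-6]: v=-3 after child 1 ≥ β → β-cutoff, skip 2
E [α=-∞,β=-6]: v=0 after child 1 ≥ β → β-cutoff, skip 1
B [α=-∞,β=+∞]: v=-6
G [α=-6,β=+∞]: v=7
F [α=-6,β=+∞]: v=-4
Root [α=-∞,β=+∞]: v=-4
Leaves evaluated: 7 of 10.

7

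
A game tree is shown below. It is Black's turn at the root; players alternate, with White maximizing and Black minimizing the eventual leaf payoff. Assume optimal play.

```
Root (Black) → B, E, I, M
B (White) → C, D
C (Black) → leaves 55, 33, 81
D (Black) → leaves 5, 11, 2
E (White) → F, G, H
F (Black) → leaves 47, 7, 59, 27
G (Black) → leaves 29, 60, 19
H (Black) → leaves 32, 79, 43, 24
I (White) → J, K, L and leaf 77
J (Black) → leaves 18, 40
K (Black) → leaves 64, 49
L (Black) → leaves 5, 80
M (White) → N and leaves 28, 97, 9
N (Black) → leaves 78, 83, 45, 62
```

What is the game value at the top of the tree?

24

C (Black): min(55, 33, 81) = 33
D (Black): min(5, 11, 2) = 2
B (White): max(33, 2) = 33
F (Black): min(47, 7, 59, 27) = 7
G (Black): min(29, 60, 19) = 19
H (Black): min(32, 79, 43, 24) = 24
E (White): max(7, 19, 24) = 24
J (Black): min(18, 40) = 18
K (Black): min(64, 49) = 49
L (Black): min(5, 80) = 5
I (White): max(18, 49, 5, 77) = 77
N (Black): min(78, 83, 45, 62) = 45
M (White): max(45, 28, 97, 9) = 97
Root (Black): min(33, 24, 77, 97) = 24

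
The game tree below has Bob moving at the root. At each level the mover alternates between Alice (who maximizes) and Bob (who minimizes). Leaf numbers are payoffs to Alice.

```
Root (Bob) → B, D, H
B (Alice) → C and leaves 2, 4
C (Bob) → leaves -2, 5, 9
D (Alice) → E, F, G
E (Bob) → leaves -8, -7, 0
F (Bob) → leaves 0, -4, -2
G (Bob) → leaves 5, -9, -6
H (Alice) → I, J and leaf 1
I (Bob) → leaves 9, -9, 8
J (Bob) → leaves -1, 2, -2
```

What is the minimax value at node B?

4

C: min(-2, 5, 9) = -2
B: max(-2, 2, 4) = 4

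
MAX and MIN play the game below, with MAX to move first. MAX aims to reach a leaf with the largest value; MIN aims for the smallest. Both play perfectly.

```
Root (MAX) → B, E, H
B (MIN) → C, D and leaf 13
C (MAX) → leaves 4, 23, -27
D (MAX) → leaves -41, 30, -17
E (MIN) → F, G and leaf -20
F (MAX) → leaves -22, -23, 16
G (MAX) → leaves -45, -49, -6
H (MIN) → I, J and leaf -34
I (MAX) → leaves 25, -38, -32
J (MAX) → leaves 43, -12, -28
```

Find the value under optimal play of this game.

13

C (MAX): max(4, 23, -27) = 23
D (MAX): max(-41, 30, -17) = 30
B (MIN): min(23, 30, 13) = 13
F (MAX): max(-22, -23, 16) = 16
G (MAX): max(-45, -49, -6) = -6
E (MIN): min(16, -6, -20) = -20
I (MAX): max(25, -38, -32) = 25
J (MAX): max(43, -12, -28) = 43
H (MIN): min(25, 43, -34) = -34
Root (MAX): max(13, -20, -34) = 13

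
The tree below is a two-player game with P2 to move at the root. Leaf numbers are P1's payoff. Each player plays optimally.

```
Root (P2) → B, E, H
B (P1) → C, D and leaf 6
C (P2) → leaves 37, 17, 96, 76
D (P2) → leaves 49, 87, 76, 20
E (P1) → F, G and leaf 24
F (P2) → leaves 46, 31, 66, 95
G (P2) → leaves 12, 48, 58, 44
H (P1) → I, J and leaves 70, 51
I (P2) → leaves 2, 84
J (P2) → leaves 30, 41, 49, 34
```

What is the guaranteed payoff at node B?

20

C: min(37, 17, 96, 76) = 17
D: min(49, 87, 76, 20) = 20
B: max(17, 20, 6) = 20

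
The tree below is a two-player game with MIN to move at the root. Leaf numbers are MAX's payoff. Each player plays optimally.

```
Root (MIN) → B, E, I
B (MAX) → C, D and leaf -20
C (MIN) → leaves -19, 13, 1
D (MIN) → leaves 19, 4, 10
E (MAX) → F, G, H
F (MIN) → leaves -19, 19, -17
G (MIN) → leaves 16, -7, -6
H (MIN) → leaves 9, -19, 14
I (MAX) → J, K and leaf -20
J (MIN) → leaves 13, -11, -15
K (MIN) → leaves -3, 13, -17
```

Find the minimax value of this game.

C (MIN): min(-19, 13, 1) = -19
D (MIN): min(19, 4, 10) = 4
B (MAX): max(-19, 4, -20) = 4
F (MIN): min(-19, 19, -17) = -19
G (MIN): min(16, -7, -6) = -7
H (MIN): min(9, -19, 14) = -19
E (MAX): max(-19, -7, -19) = -7
J (MIN): min(13, -11, -15) = -15
K (MIN): min(-3, 13, -17) = -17
I (MAX): max(-15, -17, -20) = -15
Root (MIN): min(4, -7, -15) = -15

-15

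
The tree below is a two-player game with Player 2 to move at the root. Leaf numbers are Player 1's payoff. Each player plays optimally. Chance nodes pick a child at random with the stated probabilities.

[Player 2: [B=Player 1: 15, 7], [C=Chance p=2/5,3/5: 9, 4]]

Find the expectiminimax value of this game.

B (Player 1): max(15, 7) = 15
C (Chance): 2/5·9 + 3/5·4 = 6
Root (Player 2): min(15, 6) = 6

6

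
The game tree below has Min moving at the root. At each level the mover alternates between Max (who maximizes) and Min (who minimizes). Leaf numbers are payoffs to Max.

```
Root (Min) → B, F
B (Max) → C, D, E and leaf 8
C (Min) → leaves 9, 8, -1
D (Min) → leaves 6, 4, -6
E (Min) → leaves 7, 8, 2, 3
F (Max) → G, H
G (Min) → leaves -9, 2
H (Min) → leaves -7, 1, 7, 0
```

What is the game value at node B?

8

C: min(9, 8, -1) = -1
D: min(6, 4, -6) = -6
E: min(7, 8, 2, 3) = 2
B: max(-1, -6, 2, 8) = 8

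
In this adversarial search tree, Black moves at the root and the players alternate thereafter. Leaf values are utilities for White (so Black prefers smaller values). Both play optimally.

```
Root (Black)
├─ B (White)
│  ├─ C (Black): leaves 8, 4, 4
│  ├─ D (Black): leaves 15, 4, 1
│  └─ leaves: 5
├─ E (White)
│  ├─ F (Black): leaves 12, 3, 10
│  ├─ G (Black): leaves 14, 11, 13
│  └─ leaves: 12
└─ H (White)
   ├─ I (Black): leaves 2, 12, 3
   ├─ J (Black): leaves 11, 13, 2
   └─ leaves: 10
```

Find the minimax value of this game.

5

C (Black): min(8, 4, 4) = 4
D (Black): min(15, 4, 1) = 1
B (White): max(4, 1, 5) = 5
F (Black): min(12, 3, 10) = 3
G (Black): min(14, 11, 13) = 11
E (White): max(3, 11, 12) = 12
I (Black): min(2, 12, 3) = 2
J (Black): min(11, 13, 2) = 2
H (White): max(2, 2, 10) = 10
Root (Black): min(5, 12, 10) = 5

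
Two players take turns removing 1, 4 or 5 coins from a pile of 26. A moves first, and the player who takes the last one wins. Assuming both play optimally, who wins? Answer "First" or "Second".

Second

i:   0  1  2  3  4  5  6  7  8  9 10 11 12 13 14 15 16 17 18 19 20 21 22 23 24 25 26
     L  W  L  W  W  W  W  W  L  W  L  W  W  W  W  W  L  W  L  W  W  W  W  W  L  W  L
Position 26 is L, so the second player wins.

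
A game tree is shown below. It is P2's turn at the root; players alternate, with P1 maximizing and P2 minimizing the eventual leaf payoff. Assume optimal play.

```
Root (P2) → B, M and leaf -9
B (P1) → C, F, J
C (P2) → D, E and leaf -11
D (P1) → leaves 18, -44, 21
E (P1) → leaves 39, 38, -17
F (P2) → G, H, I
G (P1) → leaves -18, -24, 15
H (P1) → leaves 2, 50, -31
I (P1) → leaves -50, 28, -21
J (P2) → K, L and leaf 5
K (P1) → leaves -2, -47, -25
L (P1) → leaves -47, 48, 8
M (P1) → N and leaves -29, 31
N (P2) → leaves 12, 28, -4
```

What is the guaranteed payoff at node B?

15

D: max(18, -44, 21) = 21
E: max(39, 38, -17) = 39
C: min(21, 39, -11) = -11
G: max(-18, -24, 15) = 15
H: max(2, 50, -31) = 50
I: max(-50, 28, -21) = 28
F: min(15, 50, 28) = 15
K: max(-2, -47, -25) = -2
L: max(-47, 48, 8) = 48
J: min(-2, 48, 5) = -2
B: max(-11, 15, -2) = 15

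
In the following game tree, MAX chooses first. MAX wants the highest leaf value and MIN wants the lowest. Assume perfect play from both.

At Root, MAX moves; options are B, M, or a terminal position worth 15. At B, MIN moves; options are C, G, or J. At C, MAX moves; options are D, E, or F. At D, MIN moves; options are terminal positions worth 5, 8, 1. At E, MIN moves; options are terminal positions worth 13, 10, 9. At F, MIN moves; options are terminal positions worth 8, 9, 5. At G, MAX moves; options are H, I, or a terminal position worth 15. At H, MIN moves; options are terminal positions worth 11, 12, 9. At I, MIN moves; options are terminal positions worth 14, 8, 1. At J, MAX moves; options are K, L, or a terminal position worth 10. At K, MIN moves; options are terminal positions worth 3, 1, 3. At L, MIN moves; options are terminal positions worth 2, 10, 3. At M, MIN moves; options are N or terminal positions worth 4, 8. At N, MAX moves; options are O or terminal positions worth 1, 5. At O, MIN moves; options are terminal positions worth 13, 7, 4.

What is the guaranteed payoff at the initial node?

D (MIN): min(5, 8, 1) = 1
E (MIN): min(13, 10, 9) = 9
F (MIN): min(8, 9, 5) = 5
C (MAX): max(1, 9, 5) = 9
H (MIN): min(11, 12, 9) = 9
I (MIN): min(14, 8, 1) = 1
G (MAX): max(9, 1, 15) = 15
K (MIN): min(3, 1, 3) = 1
L (MIN): min(2, 10, 3) = 2
J (MAX): max(1, 2, 10) = 10
B (MIN): min(9, 15, 10) = 9
O (MIN): min(13, 7, 4) = 4
N (MAX): max(4, 1, 5) = 5
M (MIN): min(5, 4, 8) = 4
Root (MAX): max(9, 4, 15) = 15

15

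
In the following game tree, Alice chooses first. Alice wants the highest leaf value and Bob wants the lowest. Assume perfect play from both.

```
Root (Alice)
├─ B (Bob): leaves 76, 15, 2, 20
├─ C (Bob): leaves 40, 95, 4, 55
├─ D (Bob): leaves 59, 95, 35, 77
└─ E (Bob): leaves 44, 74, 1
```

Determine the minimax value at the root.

B (Bob): min(76, 15, 2, 20) = 2
C (Bob): min(40, 95, 4, 55) = 4
D (Bob): min(59, 95, 35, 77) = 35
E (Bob): min(44, 74, 1) = 1
Root (Alice): max(2, 4, 35, 1) = 35

35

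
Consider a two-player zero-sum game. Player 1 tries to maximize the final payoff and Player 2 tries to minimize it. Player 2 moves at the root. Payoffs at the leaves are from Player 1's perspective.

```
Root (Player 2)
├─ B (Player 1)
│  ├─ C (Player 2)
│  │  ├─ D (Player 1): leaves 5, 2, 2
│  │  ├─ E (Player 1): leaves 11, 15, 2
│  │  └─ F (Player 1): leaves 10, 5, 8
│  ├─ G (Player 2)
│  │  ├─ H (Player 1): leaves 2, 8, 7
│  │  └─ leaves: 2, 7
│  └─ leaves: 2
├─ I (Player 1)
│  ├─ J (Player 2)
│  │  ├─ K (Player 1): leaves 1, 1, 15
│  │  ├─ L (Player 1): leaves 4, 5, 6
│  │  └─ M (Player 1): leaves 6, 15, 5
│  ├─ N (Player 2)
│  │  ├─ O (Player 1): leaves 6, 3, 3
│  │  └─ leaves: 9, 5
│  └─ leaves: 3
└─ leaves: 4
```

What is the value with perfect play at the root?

D (Player 1): max(5, 2, 2) = 5
E (Player 1): max(11, 15, 2) = 15
F (Player 1): max(10, 5, 8) = 10
C (Player 2): min(5, 15, 10) = 5
H (Player 1): max(2, 8, 7) = 8
G (Player 2): min(8, 2, 7) = 2
B (Player 1): max(5, 2, 2) = 5
K (Player 1): max(1, 1, 15) = 15
L (Player 1): max(4, 5, 6) = 6
M (Player 1): max(6, 15, 5) = 15
J (Player 2): min(15, 6, 15) = 6
O (Player 1): max(6, 3, 3) = 6
N (Player 2): min(6, 9, 5) = 5
I (Player 1): max(6, 5, 3) = 6
Root (Player 2): min(5, 6, 4) = 4

4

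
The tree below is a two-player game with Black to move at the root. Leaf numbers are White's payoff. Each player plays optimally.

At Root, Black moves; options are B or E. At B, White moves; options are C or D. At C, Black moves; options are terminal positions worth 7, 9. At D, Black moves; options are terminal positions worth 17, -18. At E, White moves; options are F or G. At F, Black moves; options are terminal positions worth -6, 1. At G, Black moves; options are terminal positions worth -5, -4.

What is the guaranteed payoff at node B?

7

C: min(7, 9) = 7
D: min(17, -18) = -18
B: max(7, -18) = 7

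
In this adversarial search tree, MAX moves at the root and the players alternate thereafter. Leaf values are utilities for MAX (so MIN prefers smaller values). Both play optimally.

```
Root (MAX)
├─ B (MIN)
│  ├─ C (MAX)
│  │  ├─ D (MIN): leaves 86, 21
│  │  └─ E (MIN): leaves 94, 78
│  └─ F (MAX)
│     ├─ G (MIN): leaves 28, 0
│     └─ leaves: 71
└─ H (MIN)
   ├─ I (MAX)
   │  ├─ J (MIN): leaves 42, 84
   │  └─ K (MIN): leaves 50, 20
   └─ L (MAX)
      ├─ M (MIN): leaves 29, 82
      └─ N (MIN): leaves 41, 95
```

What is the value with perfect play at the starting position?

71

D (MIN): min(86, 21) = 21
E (MIN): min(94, 78) = 78
C (MAX): max(21, 78) = 78
G (MIN): min(28, 0) = 0
F (MAX): max(0, 71) = 71
B (MIN): min(78, 71) = 71
J (MIN): min(42, 84) = 42
K (MIN): min(50, 20) = 20
I (MAX): max(42, 20) = 42
M (MIN): min(29, 82) = 29
N (MIN): min(41, 95) = 41
L (MAX): max(29, 41) = 41
H (MIN): min(42, 41) = 41
Root (MAX): max(71, 41) = 71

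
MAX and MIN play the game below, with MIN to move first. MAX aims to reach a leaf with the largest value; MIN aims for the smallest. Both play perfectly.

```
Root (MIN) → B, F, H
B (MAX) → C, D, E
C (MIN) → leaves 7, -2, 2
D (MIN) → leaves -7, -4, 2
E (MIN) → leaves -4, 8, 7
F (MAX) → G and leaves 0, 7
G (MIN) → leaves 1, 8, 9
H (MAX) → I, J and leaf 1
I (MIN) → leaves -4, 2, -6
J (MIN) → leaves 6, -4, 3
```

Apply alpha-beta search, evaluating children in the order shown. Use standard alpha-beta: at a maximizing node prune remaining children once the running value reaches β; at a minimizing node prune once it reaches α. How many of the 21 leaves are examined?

C [α=-∞,β=+∞]: v=-2
D [α=-2,β=+∞]: v=-7 after child 1 ≤ α → α-cutoff, skip 2
E [α=-2,β=+∞]: v=-4 after child 1 ≤ α → α-cutoff, skip 2
B [α=-∞,β=+∞]: v=-2
G [α=-∞,β=-2]: v=1
F [α=-∞,β=-2]: v=1 after child 1 ≥ β → β-cutoff, skip 2
I [α=-∞,β=-2]: v=-6
J [α=-6,β=-2]: v=-4
H [α=-∞,β=-2]: v=1
Root [α=-∞,β=+∞]: v=-2
Leaves evaluated: 15 of 21.

15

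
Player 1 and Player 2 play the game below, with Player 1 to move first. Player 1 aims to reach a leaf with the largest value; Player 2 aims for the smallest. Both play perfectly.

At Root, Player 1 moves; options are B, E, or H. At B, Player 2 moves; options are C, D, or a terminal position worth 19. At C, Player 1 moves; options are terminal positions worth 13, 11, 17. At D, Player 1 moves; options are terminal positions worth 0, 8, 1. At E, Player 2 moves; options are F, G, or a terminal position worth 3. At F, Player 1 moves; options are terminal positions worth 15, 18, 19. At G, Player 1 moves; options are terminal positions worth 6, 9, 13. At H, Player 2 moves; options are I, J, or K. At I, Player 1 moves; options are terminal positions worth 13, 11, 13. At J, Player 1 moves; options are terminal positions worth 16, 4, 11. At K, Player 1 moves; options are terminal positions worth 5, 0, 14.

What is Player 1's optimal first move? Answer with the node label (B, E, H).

H

C (Player 1): max(13, 11, 17) = 17
D (Player 1): max(0, 8, 1) = 8
B (Player 2): min(17, 8, 19) = 8
F (Player 1): max(15, 18, 19) = 19
G (Player 1): max(6, 9, 13) = 13
E (Player 2): min(19, 13, 3) = 3
I (Player 1): max(13, 11, 13) = 13
J (Player 1): max(16, 4, 11) = 16
K (Player 1): max(5, 0, 14) = 14
H (Player 2): min(13, 16, 14) = 13
Root (Player 1): max(8, 3, 13) = 13
Player 1 picks the child with the highest value: H (value 13).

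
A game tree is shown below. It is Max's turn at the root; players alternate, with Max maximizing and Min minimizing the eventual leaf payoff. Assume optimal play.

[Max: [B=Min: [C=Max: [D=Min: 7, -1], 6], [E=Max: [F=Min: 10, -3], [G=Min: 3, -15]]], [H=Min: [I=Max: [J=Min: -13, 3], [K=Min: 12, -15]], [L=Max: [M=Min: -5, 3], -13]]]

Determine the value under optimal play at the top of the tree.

-3

D (Min): min(7, -1) = -1
C (Max): max(-1, 6) = 6
F (Min): min(10, -3) = -3
G (Min): min(3, -15) = -15
E (Max): max(-3, -15) = -3
B (Min): min(6, -3) = -3
J (Min): min(-13, 3) = -13
K (Min): min(12, -15) = -15
I (Max): max(-13, -15) = -13
M (Min): min(-5, 3) = -5
L (Max): max(-5, -13) = -5
H (Min): min(-13, -5) = -13
Root (Max): max(-3, -13) = -3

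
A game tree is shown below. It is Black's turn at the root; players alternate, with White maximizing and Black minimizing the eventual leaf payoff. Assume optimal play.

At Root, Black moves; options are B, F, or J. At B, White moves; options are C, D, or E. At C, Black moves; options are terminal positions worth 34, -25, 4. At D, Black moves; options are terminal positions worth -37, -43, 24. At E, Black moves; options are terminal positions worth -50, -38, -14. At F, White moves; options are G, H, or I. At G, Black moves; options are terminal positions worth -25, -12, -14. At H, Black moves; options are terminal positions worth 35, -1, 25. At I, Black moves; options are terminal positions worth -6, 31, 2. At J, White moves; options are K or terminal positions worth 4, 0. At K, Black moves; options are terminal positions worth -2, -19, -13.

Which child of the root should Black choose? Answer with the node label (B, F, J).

B

C (Black): min(34, -25, 4) = -25
D (Black): min(-37, -43, 24) = -43
E (Black): min(-50, -38, -14) = -50
B (White): max(-25, -43, -50) = -25
G (Black): min(-25, -12, -14) = -25
H (Black): min(35, -1, 25) = -1
I (Black): min(-6, 31, 2) = -6
F (White): max(-25, -1, -6) = -1
K (Black): min(-2, -19, -13) = -19
J (White): max(-19, 4, 0) = 4
Root (Black): min(-25, -1, 4) = -25
Black picks the child with the lowest value: B (value -25).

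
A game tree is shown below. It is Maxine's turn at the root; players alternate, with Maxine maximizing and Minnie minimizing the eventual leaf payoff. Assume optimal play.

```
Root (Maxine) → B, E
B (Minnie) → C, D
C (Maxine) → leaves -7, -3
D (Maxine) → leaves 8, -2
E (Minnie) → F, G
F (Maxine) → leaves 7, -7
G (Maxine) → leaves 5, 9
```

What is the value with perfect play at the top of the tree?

C (Maxine): max(-7, -3) = -3
D (Maxine): max(8, -2) = 8
B (Minnie): min(-3, 8) = -3
F (Maxine): max(7, -7) = 7
G (Maxine): max(5, 9) = 9
E (Minnie): min(7, 9) = 7
Root (Maxine): max(-3, 7) = 7

7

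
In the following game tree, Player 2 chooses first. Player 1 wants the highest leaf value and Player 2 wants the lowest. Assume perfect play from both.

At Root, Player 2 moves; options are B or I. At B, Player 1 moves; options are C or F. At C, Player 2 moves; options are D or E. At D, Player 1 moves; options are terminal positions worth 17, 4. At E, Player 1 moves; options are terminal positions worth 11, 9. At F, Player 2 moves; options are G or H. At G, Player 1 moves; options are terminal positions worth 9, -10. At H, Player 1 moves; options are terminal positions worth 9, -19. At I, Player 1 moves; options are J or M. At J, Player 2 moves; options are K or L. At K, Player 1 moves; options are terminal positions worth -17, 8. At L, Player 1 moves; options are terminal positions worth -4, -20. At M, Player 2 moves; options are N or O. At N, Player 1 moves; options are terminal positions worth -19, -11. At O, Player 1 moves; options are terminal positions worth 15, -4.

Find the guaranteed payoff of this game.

-4

D (Player 1): max(17, 4) = 17
E (Player 1): max(11, 9) = 11
C (Player 2): min(17, 11) = 11
G (Player 1): max(9, -10) = 9
H (Player 1): max(9, -19) = 9
F (Player 2): min(9, 9) = 9
B (Player 1): max(11, 9) = 11
K (Player 1): max(-17, 8) = 8
L (Player 1): max(-4, -20) = -4
J (Player 2): min(8, -4) = -4
N (Player 1): max(-19, -11) = -11
O (Player 1): max(15, -4) = 15
M (Player 2): min(-11, 15) = -11
I (Player 1): max(-4, -11) = -4
Root (Player 2): min(11, -4) = -4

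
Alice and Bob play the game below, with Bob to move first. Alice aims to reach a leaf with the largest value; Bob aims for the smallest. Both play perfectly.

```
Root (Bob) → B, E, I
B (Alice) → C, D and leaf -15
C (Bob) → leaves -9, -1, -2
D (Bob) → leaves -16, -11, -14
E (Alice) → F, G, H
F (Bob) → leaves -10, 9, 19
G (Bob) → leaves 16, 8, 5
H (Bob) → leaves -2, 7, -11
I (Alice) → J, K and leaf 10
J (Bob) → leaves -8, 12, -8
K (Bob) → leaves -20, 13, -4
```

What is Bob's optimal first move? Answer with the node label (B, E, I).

B

C (Bob): min(-9, -1, -2) = -9
D (Bob): min(-16, -11, -14) = -16
B (Alice): max(-9, -16, -15) = -9
F (Bob): min(-10, 9, 19) = -10
G (Bob): min(16, 8, 5) = 5
H (Bob): min(-2, 7, -11) = -11
E (Alice): max(-10, 5, -11) = 5
J (Bob): min(-8, 12, -8) = -8
K (Bob): min(-20, 13, -4) = -20
I (Alice): max(-8, -20, 10) = 10
Root (Bob): min(-9, 5, 10) = -9
Bob picks the child with the lowest value: B (value -9).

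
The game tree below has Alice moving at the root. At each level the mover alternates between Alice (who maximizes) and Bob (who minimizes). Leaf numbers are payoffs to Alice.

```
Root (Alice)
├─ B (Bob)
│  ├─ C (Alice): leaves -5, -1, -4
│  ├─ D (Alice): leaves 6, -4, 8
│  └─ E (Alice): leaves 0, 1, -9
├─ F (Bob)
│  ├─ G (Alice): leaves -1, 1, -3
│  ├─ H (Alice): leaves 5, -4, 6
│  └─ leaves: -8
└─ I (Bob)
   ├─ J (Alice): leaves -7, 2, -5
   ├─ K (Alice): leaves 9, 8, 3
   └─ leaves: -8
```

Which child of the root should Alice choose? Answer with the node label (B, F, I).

B

C (Alice): max(-5, -1, -4) = -1
D (Alice): max(6, -4, 8) = 8
E (Alice): max(0, 1, -9) = 1
B (Bob): min(-1, 8, 1) = -1
G (Alice): max(-1, 1, -3) = 1
H (Alice): max(5, -4, 6) = 6
F (Bob): min(1, 6, -8) = -8
J (Alice): max(-7, 2, -5) = 2
K (Alice): max(9, 8, 3) = 9
I (Bob): min(2, 9, -8) = -8
Root (Alice): max(-1, -8, -8) = -1
Alice picks the child with the highest value: B (value -1).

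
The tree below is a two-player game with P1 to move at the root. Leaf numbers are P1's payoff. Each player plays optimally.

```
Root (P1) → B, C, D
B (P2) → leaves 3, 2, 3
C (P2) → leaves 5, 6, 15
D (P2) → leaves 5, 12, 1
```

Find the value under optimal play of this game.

B (P2): min(3, 2, 3) = 2
C (P2): min(5, 6, 15) = 5
D (P2): min(5, 12, 1) = 1
Root (P1): max(2, 5, 1) = 5

5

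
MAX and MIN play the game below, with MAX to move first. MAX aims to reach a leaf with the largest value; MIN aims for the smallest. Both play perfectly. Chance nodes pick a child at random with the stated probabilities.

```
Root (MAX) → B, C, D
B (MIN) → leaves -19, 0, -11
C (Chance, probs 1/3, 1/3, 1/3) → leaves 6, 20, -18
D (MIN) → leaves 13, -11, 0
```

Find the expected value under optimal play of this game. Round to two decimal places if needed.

B (MIN): min(-19, 0, -11) = -19
C (Chance): 1/3·6 + 1/3·20 + 1/3·-18 = 2.67
D (MIN): min(13, -11, 0) = -11
Root (MAX): max(-19, 2.67, -11) = 2.67

2.67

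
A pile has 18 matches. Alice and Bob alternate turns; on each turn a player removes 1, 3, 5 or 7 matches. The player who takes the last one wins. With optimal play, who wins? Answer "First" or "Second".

Second

W/L table (W = player to move can force a win):
i:   0  1  2  3  4  5  6  7  8  9 10 11 12 13 14 15 16 17 18
     L  W  L  W  L  W  L  W  L  W  L  W  L  W  L  W  L  W  L
Position 18 is L, so the second player wins.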